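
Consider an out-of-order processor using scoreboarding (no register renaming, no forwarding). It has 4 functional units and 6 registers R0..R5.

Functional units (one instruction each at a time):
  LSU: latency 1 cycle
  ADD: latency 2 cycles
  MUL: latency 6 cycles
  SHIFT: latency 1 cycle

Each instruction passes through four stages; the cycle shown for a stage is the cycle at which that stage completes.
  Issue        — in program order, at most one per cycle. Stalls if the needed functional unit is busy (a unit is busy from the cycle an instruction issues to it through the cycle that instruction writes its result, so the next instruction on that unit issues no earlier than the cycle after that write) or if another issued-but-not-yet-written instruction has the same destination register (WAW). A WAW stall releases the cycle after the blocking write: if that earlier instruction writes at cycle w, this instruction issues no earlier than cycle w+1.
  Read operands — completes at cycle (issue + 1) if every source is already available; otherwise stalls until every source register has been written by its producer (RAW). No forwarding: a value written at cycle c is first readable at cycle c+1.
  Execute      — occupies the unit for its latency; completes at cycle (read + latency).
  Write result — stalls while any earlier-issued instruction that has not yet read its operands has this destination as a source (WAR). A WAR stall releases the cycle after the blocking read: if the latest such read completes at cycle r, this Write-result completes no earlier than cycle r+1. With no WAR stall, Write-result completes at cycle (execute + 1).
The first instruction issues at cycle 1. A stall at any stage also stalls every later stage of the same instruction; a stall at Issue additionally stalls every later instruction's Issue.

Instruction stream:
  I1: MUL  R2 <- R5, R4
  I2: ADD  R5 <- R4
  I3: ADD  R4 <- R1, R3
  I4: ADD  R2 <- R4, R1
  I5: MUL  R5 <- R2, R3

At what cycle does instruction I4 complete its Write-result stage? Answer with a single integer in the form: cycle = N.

I1: IS=1 RO=2 EX=8 WR=9
I2: IS=2 RO=3 EX=5 WR=6
I3: IS=7 RO=8 EX=10 WR=11  [struct: ADD busy until I2 writes@6]
I4: IS=12 RO=13 EX=15 WR=16  [struct: ADD busy until I3 writes@11]
I5: IS=13 RO=17 EX=23 WR=24  [RAW R2: wait I4 write@16]

cycle = 16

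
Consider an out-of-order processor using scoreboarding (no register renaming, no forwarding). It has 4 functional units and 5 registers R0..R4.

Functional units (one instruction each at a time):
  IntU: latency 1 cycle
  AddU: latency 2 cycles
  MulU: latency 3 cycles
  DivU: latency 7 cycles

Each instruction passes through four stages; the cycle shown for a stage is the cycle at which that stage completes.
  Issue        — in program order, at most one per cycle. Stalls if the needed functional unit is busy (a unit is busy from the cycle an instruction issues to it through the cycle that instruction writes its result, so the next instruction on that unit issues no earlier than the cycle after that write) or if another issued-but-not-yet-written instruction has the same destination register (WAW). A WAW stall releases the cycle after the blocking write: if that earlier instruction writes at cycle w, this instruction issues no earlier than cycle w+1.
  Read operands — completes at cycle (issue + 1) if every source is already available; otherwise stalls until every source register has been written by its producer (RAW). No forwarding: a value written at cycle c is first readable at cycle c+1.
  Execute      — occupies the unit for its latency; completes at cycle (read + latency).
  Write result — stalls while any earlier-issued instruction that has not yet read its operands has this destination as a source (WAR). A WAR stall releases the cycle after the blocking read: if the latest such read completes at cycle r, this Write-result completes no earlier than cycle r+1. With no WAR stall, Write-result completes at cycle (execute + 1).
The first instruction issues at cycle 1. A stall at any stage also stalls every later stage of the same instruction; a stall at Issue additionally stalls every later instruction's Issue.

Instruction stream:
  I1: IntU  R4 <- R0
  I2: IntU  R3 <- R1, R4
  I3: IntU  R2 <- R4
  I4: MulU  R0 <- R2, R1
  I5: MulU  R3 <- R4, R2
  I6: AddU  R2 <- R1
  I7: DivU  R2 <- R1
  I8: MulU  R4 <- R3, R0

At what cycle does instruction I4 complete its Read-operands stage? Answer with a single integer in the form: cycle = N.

cycle = 13

t=1  I1→IntU
t=2  I1 RO
t=3  I1 EX
t=4  I1 WR R4
t=5  I2→IntU
t=6  I2 RO
t=7  I2 EX
t=8  I2 WR R3
t=9  I3→IntU
t=10  I3 RO | I4→MulU
t=11  I3 EX
t=12  I3 WR R2
t=13  I4 RO
t=16  I4 EX
t=17  I4 WR R0
t=18  I5→MulU
t=19  I5 RO | I6→AddU
t=20  I6 RO
t=22  I5 EX | I6 EX
t=23  I5 WR R3 | I6 WR R2
t=24  I7→DivU
t=25  I7 RO | I8→MulU
t=26  I8 RO
t=29  I8 EX
t=30  I8 WR R4
t=32  I7 EX
t=33  I7 WR R2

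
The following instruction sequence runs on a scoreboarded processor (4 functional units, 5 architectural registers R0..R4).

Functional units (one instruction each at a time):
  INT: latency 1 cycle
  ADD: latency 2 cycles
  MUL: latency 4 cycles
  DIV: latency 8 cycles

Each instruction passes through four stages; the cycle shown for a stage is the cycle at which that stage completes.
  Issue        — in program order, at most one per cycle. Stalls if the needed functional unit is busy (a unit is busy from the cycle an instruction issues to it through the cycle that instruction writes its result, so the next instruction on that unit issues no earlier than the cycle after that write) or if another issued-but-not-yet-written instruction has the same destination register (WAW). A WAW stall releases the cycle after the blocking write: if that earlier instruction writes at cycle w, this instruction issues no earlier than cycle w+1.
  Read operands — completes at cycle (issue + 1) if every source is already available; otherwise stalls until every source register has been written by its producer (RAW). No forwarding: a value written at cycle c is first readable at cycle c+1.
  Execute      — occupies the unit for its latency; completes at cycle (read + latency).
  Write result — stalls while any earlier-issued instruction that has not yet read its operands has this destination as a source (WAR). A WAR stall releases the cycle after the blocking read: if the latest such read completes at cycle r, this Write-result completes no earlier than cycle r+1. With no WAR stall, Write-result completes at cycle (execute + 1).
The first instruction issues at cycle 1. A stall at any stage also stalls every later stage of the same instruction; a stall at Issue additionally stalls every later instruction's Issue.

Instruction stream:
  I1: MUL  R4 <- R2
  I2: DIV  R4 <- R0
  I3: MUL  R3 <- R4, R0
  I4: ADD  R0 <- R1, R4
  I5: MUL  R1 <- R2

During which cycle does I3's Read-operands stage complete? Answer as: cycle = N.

cycle = 19

[1] I1 issues→MUL
[2] I1 reads
[6] I1 exec-done
[7] I1 writes R4
[8] I2 issues→DIV
[9] I2 reads · I3 issues→MUL
[10] I4 issues→ADD
[17] I2 exec-done
[18] I2 writes R4
[19] I3 reads · I4 reads
[21] I4 exec-done
[22] I4 writes R0
[23] I3 exec-done
[24] I3 writes R3
[25] I5 issues→MUL
[26] I5 reads
[30] I5 exec-done
[31] I5 writes R1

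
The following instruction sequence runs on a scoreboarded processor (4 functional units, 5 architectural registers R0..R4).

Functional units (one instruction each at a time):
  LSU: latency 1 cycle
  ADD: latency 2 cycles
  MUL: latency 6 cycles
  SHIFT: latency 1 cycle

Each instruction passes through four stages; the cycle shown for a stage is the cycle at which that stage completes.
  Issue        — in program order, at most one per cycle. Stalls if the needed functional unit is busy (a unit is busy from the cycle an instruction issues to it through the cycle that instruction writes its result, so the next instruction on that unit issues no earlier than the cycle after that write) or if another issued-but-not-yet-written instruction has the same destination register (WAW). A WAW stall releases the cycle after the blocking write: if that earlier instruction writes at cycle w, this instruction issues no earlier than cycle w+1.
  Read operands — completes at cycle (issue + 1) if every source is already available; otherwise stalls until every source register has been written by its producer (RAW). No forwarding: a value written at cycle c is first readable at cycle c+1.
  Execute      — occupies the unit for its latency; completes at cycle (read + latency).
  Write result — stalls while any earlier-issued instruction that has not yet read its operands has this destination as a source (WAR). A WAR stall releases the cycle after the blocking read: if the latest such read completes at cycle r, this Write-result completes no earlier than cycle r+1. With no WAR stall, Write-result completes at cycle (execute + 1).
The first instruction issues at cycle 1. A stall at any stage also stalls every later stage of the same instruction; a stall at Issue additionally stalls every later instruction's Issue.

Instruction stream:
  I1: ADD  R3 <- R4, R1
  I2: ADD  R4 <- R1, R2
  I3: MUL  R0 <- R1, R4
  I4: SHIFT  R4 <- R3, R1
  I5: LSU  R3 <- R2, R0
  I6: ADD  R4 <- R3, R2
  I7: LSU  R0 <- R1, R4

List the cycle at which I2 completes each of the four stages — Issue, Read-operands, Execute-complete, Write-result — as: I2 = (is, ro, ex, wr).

I2 = (6, 7, 9, 10)

  I1 | 1 | 2 | 4 | 5
  I2 | 6 | 7 | 9 | 10   struct: ADD busy until I1 writes@5
  I3 | 7 | 11 | 17 | 18   RAW R4: wait I2 write@10
  I4 | 11 | 12 | 13 | 14   WAW R4: wait I2 write@10
  I5 | 12 | 19 | 20 | 21   RAW R0: wait I3 write@18
  I6 | 15 | 22 | 24 | 25   WAW R4: wait I4 write@14 · RAW R3: wait I5 write@21
  I7 | 22 | 26 | 27 | 28   struct: LSU busy until I5 writes@21 · RAW R4: wait I6 write@25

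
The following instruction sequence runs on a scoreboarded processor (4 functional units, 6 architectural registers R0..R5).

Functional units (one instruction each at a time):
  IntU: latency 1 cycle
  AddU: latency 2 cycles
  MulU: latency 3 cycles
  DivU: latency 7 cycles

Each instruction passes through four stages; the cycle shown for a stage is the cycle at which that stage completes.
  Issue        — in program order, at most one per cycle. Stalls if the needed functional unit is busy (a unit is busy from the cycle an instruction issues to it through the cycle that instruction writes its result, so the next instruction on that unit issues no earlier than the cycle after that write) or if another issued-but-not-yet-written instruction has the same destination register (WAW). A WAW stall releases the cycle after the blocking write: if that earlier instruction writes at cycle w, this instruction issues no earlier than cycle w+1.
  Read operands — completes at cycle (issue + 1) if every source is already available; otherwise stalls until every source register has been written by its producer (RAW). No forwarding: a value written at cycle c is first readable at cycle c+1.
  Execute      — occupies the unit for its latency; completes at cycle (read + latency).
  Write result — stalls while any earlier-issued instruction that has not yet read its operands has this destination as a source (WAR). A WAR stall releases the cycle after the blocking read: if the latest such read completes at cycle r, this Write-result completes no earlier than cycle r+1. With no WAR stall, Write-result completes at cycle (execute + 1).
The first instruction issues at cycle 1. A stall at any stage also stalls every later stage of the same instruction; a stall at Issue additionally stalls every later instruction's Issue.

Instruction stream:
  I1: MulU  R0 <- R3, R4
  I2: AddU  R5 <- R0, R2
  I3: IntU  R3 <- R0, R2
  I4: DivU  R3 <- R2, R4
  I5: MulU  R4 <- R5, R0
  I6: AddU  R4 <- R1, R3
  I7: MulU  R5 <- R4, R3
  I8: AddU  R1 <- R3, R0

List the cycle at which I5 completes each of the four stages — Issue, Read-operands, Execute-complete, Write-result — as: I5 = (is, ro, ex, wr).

I5 = (11, 12, 15, 16)

I1: IS=1 RO=2 EX=5 WR=6
I2: IS=2 RO=7 EX=9 WR=10  [RAW R0: wait I1 write@6]
I3: IS=3 RO=7 EX=8 WR=9  [RAW R0: wait I1 write@6]
I4: IS=10 RO=11 EX=18 WR=19  [WAW R3: wait I3 write@9]
I5: IS=11 RO=12 EX=15 WR=16
I6: IS=17 RO=20 EX=22 WR=23  [WAW R4: wait I5 write@16; RAW R3: wait I4 write@19]
I7: IS=18 RO=24 EX=27 WR=28  [RAW R4: wait I6 write@23]
I8: IS=24 RO=25 EX=27 WR=28  [struct: AddU busy until I6 writes@23]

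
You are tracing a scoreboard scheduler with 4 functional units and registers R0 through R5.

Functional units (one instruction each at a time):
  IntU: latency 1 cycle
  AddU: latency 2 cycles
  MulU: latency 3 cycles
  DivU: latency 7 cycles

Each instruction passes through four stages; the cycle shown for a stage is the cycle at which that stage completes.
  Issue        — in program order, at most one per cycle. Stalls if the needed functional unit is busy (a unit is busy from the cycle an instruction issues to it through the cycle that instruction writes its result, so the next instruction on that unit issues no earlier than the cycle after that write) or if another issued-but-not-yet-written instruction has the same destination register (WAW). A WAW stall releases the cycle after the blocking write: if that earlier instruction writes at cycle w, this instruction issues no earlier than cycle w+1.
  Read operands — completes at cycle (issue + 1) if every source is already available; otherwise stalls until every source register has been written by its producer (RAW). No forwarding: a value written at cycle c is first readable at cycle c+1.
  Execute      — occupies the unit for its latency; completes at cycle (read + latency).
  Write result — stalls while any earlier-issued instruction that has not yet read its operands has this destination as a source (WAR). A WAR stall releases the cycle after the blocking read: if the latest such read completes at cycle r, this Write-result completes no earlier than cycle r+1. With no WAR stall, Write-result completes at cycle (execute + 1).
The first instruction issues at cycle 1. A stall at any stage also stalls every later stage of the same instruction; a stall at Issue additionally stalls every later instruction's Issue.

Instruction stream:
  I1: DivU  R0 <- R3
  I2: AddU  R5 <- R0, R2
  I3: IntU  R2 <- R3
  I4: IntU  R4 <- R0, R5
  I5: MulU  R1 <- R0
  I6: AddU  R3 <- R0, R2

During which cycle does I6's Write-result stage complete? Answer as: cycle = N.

cycle = 19

c1: I1 dispatched to DivU
c2: I1 operands ready, I2 dispatched to AddU
c3: I3 dispatched to IntU
c4: I3 operands ready
c5: I3 complete
c9: I1 complete
c10: R0←I1
c11: I2 operands ready
c12: R2←I3
c13: I2 complete, I4 dispatched to IntU
c14: R5←I2, I5 dispatched to MulU
c15: I4 operands ready, I5 operands ready, I6 dispatched to AddU
c16: I4 complete, I6 operands ready
c17: R4←I4
c18: I5 complete, I6 complete
c19: R1←I5, R3←I6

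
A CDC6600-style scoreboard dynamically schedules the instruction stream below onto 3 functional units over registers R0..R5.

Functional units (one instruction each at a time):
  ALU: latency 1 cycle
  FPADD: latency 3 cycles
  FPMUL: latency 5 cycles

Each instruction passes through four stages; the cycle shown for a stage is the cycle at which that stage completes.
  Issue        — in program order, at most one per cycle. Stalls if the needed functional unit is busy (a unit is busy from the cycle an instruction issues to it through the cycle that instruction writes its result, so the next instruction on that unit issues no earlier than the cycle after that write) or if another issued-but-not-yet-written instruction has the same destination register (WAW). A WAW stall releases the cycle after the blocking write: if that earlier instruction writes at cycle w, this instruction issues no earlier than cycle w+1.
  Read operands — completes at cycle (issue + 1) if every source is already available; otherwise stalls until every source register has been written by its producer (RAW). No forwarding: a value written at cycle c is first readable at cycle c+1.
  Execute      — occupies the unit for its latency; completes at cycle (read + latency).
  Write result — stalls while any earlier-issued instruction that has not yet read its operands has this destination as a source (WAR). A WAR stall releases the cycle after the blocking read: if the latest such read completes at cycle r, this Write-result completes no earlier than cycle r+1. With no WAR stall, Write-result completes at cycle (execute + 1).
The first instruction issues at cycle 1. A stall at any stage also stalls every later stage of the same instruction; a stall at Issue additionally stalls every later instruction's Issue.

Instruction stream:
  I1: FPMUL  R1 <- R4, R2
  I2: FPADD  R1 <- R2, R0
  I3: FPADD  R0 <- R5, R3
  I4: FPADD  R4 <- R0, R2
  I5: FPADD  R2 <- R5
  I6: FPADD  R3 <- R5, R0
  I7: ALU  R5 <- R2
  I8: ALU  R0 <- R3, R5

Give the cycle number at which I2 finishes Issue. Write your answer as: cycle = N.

cycle = 9

[I1] 1/2/7/8
[I2] 9/10/13/14  (WAW R1: wait I1 write@8)
[I3] 15/16/19/20  (struct: FPADD busy until I2 writes@14)
[I4] 21/22/25/26  (struct: FPADD busy until I3 writes@20)
[I5] 27/28/31/32  (struct: FPADD busy until I4 writes@26)
[I6] 33/34/37/38  (struct: FPADD busy until I5 writes@32)
[I7] 34/35/36/37
[I8] 38/39/40/41  (struct: ALU busy until I7 writes@37)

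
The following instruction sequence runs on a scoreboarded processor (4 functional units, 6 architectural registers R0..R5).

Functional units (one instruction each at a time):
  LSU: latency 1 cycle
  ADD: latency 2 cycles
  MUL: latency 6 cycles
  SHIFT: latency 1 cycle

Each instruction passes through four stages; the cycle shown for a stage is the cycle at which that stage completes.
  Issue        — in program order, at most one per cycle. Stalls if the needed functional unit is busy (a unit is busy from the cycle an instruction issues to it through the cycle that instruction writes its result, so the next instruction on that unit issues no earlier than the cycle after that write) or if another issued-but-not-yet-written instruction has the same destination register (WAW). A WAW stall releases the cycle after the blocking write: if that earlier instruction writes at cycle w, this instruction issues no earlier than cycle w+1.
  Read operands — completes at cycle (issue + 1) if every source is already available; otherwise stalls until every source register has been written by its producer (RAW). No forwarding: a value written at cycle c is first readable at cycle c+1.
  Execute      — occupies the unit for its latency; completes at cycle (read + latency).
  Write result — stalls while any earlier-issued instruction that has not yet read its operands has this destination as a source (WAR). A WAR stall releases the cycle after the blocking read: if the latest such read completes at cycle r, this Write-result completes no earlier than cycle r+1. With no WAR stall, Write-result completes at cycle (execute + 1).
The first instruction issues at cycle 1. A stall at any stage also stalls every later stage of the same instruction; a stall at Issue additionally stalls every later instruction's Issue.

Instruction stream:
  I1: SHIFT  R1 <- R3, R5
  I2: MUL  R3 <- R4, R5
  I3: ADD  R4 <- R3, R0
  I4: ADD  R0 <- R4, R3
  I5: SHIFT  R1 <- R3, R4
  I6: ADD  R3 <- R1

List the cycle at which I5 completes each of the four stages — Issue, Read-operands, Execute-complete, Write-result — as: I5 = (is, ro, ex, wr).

c1: I1 issues→SHIFT
c2: I1 reads, I2 issues→MUL
c3: I1 exec-done, I2 reads, I3 issues→ADD
c4: I1 writes R1
c9: I2 exec-done
c10: I2 writes R3
c11: I3 reads
c13: I3 exec-done
c14: I3 writes R4
c15: I4 issues→ADD
c16: I4 reads, I5 issues→SHIFT
c17: I5 reads
c18: I4 exec-done, I5 exec-done
c19: I4 writes R0, I5 writes R1
c20: I6 issues→ADD
c21: I6 reads
c23: I6 exec-done
c24: I6 writes R3

I5 = (16, 17, 18, 19)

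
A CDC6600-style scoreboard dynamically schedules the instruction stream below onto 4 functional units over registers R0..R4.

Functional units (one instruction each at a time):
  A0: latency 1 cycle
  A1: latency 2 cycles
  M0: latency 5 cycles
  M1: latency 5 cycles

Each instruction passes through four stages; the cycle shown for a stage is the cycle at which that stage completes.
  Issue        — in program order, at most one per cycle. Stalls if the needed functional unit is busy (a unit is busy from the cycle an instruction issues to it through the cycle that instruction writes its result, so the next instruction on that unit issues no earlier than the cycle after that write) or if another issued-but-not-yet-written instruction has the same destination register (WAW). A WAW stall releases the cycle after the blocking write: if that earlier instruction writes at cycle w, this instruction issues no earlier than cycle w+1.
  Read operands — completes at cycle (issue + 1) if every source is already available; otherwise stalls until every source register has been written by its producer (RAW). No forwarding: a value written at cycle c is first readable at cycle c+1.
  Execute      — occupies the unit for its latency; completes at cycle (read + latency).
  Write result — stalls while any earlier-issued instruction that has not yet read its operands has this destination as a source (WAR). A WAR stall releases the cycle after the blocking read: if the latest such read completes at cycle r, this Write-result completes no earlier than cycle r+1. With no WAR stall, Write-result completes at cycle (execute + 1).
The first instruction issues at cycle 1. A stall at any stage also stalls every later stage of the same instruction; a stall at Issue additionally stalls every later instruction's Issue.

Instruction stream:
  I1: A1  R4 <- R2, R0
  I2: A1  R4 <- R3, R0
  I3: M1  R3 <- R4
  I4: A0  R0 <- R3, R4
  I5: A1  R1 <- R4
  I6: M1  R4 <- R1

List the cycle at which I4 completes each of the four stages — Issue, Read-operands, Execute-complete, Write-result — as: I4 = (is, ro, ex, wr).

I4 = (8, 18, 19, 20)

cycle 1: I1 issues→A1
cycle 2: I1 reads
cycle 4: I1 exec-done
cycle 5: I1 writes R4
cycle 6: I2 issues→A1
cycle 7: I2 reads · I3 issues→M1
cycle 8: I4 issues→A0
cycle 9: I2 exec-done
cycle 10: I2 writes R4
cycle 11: I3 reads · I5 issues→A1
cycle 12: I5 reads
cycle 14: I5 exec-done
cycle 15: I5 writes R1
cycle 16: I3 exec-done
cycle 17: I3 writes R3
cycle 18: I4 reads · I6 issues→M1
cycle 19: I4 exec-done · I6 reads
cycle 20: I4 writes R0
cycle 24: I6 exec-done
cycle 25: I6 writes R4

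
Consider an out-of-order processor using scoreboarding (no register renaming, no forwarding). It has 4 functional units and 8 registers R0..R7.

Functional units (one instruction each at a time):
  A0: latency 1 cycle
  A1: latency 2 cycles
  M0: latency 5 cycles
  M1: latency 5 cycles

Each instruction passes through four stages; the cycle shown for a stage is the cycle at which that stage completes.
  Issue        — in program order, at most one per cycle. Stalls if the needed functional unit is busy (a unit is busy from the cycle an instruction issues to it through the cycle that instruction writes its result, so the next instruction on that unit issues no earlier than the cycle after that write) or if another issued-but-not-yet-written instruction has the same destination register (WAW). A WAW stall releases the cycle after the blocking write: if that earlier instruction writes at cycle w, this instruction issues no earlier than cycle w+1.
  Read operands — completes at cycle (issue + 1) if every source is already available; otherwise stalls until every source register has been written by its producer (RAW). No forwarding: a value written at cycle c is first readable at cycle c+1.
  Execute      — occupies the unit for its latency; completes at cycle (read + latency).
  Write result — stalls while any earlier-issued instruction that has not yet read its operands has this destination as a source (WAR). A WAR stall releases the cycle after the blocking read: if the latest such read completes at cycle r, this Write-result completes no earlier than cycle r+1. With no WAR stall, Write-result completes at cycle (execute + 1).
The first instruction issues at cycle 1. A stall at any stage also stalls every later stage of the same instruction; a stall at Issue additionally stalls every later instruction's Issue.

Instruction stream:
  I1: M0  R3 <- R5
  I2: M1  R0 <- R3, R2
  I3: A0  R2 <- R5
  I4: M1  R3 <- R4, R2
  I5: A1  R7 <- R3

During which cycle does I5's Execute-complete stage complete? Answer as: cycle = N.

c1: I1 dispatched to M0
c2: I1 operands ready; I2 dispatched to M1
c3: I3 dispatched to A0
c4: I3 operands ready
c5: I3 complete
c7: I1 complete
c8: R3←I1
c9: I2 operands ready
c10: R2←I3
c14: I2 complete
c15: R0←I2
c16: I4 dispatched to M1
c17: I4 operands ready; I5 dispatched to A1
c22: I4 complete
c23: R3←I4
c24: I5 operands ready
c26: I5 complete
c27: R7←I5

cycle = 26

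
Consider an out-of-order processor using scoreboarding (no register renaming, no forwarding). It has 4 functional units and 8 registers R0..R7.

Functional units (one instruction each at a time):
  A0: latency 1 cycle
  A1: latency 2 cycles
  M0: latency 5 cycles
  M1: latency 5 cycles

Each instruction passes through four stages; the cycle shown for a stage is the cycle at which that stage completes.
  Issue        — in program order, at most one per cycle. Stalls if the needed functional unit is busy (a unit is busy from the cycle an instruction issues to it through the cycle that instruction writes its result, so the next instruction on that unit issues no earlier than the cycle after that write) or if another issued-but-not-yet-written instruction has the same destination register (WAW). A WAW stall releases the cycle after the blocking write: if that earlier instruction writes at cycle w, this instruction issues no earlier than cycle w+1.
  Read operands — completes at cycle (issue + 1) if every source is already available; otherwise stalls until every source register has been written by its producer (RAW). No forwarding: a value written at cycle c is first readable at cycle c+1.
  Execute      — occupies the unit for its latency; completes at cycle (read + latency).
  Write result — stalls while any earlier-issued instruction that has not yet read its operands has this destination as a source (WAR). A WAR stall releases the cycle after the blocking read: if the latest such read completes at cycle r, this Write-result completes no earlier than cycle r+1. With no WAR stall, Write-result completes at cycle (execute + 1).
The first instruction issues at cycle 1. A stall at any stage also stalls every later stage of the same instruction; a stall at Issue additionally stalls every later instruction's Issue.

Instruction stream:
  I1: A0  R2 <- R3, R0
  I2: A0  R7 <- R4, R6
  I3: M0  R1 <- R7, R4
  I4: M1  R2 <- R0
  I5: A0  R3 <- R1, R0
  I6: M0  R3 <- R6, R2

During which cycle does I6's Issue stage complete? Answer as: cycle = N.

cycle = 19

I1: IS=1 RO=2 EX=3 WR=4
I2: IS=5 RO=6 EX=7 WR=8  [struct: A0 busy until I1 writes@4]
I3: IS=6 RO=9 EX=14 WR=15  [RAW R7: wait I2 write@8]
I4: IS=7 RO=8 EX=13 WR=14
I5: IS=9 RO=16 EX=17 WR=18  [struct: A0 busy until I2 writes@8; RAW R1: wait I3 write@15]
I6: IS=19 RO=20 EX=25 WR=26  [WAW R3: wait I5 write@18]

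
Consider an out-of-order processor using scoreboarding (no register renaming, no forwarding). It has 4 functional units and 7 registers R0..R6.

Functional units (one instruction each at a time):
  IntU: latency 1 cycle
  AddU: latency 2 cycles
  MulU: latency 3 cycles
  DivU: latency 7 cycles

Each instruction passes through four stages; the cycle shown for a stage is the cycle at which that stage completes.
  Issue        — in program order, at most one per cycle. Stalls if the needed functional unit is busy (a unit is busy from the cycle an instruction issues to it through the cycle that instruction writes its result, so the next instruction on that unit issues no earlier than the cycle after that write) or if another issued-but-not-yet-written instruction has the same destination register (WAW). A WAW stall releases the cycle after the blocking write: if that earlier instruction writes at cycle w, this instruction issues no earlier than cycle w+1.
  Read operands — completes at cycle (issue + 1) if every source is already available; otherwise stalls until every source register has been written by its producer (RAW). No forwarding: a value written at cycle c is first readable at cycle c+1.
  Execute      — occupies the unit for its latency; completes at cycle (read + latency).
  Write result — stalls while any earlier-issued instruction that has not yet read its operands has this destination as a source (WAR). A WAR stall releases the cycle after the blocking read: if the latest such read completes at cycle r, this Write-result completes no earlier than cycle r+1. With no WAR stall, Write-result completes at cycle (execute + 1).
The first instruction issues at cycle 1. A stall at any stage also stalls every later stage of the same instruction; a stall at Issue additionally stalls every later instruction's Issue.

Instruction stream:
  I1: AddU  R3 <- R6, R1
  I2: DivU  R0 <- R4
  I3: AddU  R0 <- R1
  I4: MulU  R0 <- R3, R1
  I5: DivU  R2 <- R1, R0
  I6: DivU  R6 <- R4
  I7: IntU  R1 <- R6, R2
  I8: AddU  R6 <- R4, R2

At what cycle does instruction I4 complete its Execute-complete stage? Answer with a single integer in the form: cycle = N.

t=1  I1→AddU
t=2  I1 RO | I2→DivU
t=3  I2 RO
t=4  I1 EX
t=5  I1 WR R3
t=10  I2 EX
t=11  I2 WR R0
t=12  I3→AddU
t=13  I3 RO
t=15  I3 EX
t=16  I3 WR R0
t=17  I4→MulU
t=18  I4 RO | I5→DivU
t=21  I4 EX
t=22  I4 WR R0
t=23  I5 RO
t=30  I5 EX
t=31  I5 WR R2
t=32  I6→DivU
t=33  I6 RO | I7→IntU
t=40  I6 EX
t=41  I6 WR R6
t=42  I7 RO | I8→AddU
t=43  I7 EX | I8 RO
t=44  I7 WR R1
t=45  I8 EX
t=46  I8 WR R6

cycle = 21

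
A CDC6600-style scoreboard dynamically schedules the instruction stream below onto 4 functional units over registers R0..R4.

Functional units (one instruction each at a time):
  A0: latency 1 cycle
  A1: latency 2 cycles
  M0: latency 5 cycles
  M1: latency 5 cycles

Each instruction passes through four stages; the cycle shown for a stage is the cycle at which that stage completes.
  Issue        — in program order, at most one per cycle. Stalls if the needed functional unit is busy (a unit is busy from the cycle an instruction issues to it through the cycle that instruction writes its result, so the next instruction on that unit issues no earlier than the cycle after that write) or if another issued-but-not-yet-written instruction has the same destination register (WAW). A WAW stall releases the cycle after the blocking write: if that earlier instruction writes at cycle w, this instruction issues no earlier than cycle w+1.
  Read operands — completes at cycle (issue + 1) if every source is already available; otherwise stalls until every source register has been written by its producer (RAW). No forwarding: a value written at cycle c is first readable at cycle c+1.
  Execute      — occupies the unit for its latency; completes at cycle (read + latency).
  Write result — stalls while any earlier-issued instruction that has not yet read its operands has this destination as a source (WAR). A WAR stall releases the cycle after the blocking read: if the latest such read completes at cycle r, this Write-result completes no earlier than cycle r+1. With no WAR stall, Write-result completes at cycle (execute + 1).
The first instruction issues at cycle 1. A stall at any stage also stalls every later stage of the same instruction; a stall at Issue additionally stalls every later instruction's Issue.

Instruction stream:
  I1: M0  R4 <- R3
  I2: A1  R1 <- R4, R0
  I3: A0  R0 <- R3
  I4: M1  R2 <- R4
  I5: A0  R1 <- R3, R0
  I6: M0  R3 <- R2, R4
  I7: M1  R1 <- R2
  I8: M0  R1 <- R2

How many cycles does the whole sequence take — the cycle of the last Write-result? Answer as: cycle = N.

[1] I1 dispatched to M0
[2] I1 operands ready | I2 dispatched to A1
[3] I3 dispatched to A0
[4] I3 operands ready | I4 dispatched to M1
[5] I3 complete
[7] I1 complete
[8] R4←I1
[9] I2 operands ready | I4 operands ready
[10] R0←I3
[11] I2 complete
[12] R1←I2
[13] I5 dispatched to A0
[14] I4 complete | I5 operands ready | I6 dispatched to M0
[15] R2←I4 | I5 complete
[16] R1←I5 | I6 operands ready
[17] I7 dispatched to M1
[18] I7 operands ready
[21] I6 complete
[22] R3←I6
[23] I7 complete
[24] R1←I7
[25] I8 dispatched to M0
[26] I8 operands ready
[31] I8 complete
[32] R1←I8

cycle = 32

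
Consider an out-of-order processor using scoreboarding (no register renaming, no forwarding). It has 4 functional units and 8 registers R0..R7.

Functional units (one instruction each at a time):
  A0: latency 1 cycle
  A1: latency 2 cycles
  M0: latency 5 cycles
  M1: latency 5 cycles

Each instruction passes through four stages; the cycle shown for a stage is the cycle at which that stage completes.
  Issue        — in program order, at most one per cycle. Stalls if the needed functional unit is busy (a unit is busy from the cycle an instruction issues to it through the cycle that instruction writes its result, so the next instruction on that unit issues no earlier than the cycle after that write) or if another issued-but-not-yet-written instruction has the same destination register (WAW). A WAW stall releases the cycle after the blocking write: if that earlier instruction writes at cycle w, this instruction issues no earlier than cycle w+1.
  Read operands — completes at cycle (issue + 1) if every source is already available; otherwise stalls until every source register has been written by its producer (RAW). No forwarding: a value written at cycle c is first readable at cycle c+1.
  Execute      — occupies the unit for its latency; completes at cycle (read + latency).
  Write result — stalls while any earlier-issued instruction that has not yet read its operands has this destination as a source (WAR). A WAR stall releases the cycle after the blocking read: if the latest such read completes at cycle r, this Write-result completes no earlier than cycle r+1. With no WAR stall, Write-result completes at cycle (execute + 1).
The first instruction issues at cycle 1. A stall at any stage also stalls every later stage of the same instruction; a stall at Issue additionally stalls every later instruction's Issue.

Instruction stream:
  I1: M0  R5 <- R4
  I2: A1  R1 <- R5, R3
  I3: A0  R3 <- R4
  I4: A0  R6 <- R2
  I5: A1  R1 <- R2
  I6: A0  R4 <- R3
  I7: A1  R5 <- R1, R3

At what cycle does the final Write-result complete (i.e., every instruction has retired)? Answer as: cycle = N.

  I1 | 1 | 2 | 7 | 8
  I2 | 2 | 9 | 11 | 12   RAW R5: wait I1 write@8
  I3 | 3 | 4 | 5 | 10   WAR R3: wait I2 read@9
  I4 | 11 | 12 | 13 | 14   struct: A0 busy until I3 writes@10
  I5 | 13 | 14 | 16 | 17   struct: A1 busy until I2 writes@12
  I6 | 15 | 16 | 17 | 18   struct: A0 busy until I4 writes@14
  I7 | 18 | 19 | 21 | 22   struct: A1 busy until I5 writes@17

cycle = 22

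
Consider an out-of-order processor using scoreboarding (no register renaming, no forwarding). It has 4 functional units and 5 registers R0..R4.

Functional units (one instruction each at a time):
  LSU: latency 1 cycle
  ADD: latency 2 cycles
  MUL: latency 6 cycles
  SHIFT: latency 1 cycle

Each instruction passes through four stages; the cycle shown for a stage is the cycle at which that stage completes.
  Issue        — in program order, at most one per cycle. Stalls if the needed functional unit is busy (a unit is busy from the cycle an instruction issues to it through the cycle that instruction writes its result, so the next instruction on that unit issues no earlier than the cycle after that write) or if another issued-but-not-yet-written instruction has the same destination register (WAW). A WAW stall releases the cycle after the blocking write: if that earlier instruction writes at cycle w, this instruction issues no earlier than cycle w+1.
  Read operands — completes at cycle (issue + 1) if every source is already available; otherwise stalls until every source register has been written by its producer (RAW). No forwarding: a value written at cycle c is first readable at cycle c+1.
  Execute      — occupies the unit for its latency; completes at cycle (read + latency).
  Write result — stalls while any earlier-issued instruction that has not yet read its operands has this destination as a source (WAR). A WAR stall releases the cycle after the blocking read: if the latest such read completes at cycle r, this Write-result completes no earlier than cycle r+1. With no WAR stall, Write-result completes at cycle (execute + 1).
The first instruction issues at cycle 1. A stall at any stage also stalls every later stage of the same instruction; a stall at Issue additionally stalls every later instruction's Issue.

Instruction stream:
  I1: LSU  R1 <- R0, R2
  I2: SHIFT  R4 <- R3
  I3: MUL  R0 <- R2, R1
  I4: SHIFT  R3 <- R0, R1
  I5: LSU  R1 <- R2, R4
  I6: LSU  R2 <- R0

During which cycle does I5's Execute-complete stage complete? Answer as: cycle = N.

cycle = 9

  I1 | 1 | 2 | 3 | 4
  I2 | 2 | 3 | 4 | 5
  I3 | 3 | 5 | 11 | 12   RAW R1: wait I1 write@4
  I4 | 6 | 13 | 14 | 15   struct: SHIFT busy until I2 writes@5 · RAW R0: wait I3 write@12
  I5 | 7 | 8 | 9 | 14   WAR R1: wait I4 read@13
  I6 | 15 | 16 | 17 | 18   struct: LSU busy until I5 writes@14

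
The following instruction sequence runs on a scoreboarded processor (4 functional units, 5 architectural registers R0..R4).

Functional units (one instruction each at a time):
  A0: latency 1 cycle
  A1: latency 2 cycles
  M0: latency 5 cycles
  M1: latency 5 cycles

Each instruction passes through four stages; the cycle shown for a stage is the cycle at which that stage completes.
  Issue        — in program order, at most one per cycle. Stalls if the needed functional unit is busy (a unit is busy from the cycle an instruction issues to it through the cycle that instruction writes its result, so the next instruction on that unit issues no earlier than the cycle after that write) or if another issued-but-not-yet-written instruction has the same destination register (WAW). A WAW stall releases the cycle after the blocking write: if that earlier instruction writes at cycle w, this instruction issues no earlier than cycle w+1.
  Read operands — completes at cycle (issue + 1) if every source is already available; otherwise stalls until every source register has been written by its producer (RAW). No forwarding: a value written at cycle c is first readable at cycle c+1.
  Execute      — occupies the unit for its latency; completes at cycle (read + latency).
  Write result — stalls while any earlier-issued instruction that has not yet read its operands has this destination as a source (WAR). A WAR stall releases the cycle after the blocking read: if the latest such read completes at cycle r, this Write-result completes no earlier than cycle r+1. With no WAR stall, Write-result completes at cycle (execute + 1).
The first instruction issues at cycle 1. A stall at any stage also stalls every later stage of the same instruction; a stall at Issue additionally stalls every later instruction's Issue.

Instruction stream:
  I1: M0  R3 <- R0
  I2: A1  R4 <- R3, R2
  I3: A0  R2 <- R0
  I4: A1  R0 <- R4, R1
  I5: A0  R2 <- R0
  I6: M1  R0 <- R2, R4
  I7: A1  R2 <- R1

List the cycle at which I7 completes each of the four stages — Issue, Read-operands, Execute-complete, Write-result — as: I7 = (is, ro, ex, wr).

I7 = (21, 22, 24, 25)

c1: I1 dispatched to M0
c2: I1 operands ready | I2 dispatched to A1
c3: I3 dispatched to A0
c4: I3 operands ready
c5: I3 complete
c7: I1 complete
c8: R3←I1
c9: I2 operands ready
c10: R2←I3
c11: I2 complete
c12: R4←I2
c13: I4 dispatched to A1
c14: I4 operands ready | I5 dispatched to A0
c16: I4 complete
c17: R0←I4
c18: I5 operands ready | I6 dispatched to M1
c19: I5 complete
c20: R2←I5
c21: I6 operands ready | I7 dispatched to A1
c22: I7 operands ready
c24: I7 complete
c25: R2←I7
c26: I6 complete
c27: R0←I6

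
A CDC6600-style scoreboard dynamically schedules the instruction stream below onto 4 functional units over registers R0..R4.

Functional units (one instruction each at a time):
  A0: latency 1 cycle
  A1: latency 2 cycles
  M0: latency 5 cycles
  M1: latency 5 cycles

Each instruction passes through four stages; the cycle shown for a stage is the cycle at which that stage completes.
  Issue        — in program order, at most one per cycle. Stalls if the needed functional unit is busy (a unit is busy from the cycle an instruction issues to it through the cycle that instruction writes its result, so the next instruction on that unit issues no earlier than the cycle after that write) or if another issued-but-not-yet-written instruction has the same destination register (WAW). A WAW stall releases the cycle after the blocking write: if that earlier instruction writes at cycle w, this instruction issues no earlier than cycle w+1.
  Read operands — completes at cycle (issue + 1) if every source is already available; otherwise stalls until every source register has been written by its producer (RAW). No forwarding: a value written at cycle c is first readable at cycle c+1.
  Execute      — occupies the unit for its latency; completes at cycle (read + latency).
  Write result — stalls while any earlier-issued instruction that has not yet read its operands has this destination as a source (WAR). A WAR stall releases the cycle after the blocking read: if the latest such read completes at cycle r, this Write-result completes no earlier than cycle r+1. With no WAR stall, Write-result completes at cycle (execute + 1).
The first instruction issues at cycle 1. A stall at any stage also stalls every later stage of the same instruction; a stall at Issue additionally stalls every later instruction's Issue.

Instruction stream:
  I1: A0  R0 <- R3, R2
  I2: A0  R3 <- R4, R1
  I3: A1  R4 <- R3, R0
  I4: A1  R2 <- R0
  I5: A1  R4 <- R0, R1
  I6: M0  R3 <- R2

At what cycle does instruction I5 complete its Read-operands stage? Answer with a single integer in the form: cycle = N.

cycle = 19

I1  is:1  ro:2  ex:3  wr:4
I2  is:5  ro:6  ex:7  wr:8  — struct: A0 busy until I1 writes@4
I3  is:6  ro:9  ex:11  wr:12  — RAW R3: wait I2 write@8
I4  is:13  ro:14  ex:16  wr:17  — struct: A1 busy until I3 writes@12
I5  is:18  ro:19  ex:21  wr:22  — struct: A1 busy until I4 writes@17
I6  is:19  ro:20  ex:25  wr:26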